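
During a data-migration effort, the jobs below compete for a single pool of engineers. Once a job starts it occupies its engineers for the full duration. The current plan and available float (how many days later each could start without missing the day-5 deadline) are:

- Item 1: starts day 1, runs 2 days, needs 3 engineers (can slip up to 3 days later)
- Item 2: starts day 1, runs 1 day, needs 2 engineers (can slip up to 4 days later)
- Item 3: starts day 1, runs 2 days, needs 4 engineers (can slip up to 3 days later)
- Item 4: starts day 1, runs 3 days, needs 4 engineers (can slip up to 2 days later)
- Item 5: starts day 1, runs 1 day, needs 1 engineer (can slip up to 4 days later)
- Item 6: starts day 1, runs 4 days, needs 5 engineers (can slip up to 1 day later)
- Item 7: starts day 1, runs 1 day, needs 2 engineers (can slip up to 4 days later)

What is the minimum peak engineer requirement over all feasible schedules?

Early-start (Item 1@1, Item 2@1, Item 3@1, Item 4@1, Item 5@1, Item 6@1, Item 7@1) gives peak 21: d1:21  d2:16  d3:9  d4:5  d5:0.
Shift Item 4→3, Item 6→2.
Schedule Item 1@1, Item 2@1, Item 3@1, Item 4@3, Item 5@1, Item 6@2, Item 7@1: d1:12  d2:12  d3:9  d4:9  d5:9 — peak 12.

12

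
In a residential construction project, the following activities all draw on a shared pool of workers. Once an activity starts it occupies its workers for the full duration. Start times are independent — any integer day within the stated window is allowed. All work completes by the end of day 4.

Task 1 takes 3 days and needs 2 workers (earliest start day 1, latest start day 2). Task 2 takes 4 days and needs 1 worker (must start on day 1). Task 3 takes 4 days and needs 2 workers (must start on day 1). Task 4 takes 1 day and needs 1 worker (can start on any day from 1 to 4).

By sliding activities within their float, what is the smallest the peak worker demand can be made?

5

Early-start (Task 1@1, Task 2@1, Task 3@1, Task 4@1) gives peak 6: d1:6  d2:5  d3:5  d4:3.
Shift Task 4→4.
Schedule Task 1@1, Task 2@1, Task 3@1, Task 4@4: d1:5  d2:5  d3:5  d4:4 — peak 5.
Total worker-days = 19 over 4 days ⇒ peak ≥ ⌈19/4⌉ = 5, so 5 is optimal.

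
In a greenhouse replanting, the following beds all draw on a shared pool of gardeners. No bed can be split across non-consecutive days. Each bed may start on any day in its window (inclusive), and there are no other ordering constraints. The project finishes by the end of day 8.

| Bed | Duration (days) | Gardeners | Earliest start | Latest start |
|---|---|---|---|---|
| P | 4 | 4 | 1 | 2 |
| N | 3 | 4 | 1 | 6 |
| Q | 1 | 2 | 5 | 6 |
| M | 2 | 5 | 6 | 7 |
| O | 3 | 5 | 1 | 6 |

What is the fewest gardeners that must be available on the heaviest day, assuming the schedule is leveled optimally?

9

Early-start (P@1, N@1, Q@5, M@6, O@1) gives peak 13: d1:13  d2:13  d3:13  d4:4  d5:2  d6:5  d7:5  d8:0.
Shift M→7, O→4.
Schedule P@1, N@1, Q@5, M@7, O@4: d1:8  d2:8  d3:8  d4:9  d5:7  d6:5  d7:5  d8:5 — peak 9.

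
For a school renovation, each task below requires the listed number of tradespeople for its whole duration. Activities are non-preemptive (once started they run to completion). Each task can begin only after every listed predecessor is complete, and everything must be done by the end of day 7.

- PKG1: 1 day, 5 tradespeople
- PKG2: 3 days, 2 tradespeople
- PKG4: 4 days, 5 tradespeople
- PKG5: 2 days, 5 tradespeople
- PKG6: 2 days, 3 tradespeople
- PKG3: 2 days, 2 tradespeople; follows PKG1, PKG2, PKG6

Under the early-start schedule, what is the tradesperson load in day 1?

At early start, day 1 has: PKG1, PKG2, PKG4, PKG5, PKG6.
Demand: 5 + 2 + 5 + 5 + 3 = 20.

20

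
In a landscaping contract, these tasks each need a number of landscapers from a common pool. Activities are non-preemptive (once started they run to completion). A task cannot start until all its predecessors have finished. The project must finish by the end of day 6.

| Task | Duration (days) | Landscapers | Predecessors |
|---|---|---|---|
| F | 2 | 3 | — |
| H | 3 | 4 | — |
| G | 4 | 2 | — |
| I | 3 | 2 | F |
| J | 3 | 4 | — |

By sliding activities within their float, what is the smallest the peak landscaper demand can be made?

Early-start (F@1, H@1, G@1, I@3, J@1) gives peak 13: d1:13  d2:13  d3:12  d4:4  d5:2  d6:0.
Shift G→3, J→4.
Schedule F@1, H@1, G@3, I@3, J@4: d1:7  d2:7  d3:8  d4:8  d5:8  d6:6 — peak 8.
Total landscaper-days = 44 over 6 days ⇒ peak ≥ ⌈44/6⌉ = 8, so 8 is optimal.

8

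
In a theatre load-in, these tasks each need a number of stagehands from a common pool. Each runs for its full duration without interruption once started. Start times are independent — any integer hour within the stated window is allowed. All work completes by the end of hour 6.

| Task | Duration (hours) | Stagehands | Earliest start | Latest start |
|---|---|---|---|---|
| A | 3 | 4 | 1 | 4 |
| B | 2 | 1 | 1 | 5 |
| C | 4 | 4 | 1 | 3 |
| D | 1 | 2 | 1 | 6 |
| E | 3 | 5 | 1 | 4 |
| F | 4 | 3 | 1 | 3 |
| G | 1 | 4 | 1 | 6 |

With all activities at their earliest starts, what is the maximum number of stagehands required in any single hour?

23

Early-start schedule: A@1, B@1, C@1, D@1, E@1, F@1, G@1.
Load per hour: hour 1: 23, hour 2: 17, hour 3: 16, hour 4: 7, hour 5: 0, hour 6: 0.
Peak is 23.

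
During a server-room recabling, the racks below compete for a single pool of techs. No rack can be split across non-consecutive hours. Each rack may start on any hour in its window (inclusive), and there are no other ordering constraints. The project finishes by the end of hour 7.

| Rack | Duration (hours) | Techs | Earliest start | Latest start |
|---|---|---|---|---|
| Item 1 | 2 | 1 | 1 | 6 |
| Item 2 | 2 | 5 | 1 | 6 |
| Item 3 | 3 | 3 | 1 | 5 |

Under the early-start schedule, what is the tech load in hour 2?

At early start, hour 2 has: Item 1, Item 2, Item 3.
Demand: 1 + 5 + 3 = 9.

9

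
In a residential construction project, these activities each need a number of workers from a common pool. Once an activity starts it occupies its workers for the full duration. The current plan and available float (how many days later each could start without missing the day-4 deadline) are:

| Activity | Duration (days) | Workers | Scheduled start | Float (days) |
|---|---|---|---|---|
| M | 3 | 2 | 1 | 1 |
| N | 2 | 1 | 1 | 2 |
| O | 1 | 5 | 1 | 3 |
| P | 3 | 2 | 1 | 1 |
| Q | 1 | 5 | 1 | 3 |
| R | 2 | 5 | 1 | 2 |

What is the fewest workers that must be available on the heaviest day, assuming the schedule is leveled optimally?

Early-start (M@1, N@1, O@1, P@1, Q@1, R@1) gives peak 20: d1:20  d2:10  d3:4  d4:0.
Shift Q→2, R→3.
Schedule M@1, N@1, O@1, P@1, Q@2, R@3: d1:10  d2:10  d3:9  d4:5 — peak 10.

10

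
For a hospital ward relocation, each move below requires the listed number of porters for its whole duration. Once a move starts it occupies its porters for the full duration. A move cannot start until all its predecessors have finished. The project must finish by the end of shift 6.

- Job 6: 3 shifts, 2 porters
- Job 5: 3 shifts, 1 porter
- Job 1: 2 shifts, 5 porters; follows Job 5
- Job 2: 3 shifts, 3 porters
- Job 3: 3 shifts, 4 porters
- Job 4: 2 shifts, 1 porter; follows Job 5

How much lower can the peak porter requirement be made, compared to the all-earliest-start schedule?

Early-start peak: s1:10  s2:10  s3:10  s4:6  s5:6  s6:0 ⇒ 10.
Leveled (Job 6@4, Job 5@1, Job 1@4, Job 2@1, Job 3@1, Job 4@4): s1:8  s2:8  s3:8  s4:8  s5:8  s6:2 ⇒ 8.
Reduction 10 − 8 = 2.

2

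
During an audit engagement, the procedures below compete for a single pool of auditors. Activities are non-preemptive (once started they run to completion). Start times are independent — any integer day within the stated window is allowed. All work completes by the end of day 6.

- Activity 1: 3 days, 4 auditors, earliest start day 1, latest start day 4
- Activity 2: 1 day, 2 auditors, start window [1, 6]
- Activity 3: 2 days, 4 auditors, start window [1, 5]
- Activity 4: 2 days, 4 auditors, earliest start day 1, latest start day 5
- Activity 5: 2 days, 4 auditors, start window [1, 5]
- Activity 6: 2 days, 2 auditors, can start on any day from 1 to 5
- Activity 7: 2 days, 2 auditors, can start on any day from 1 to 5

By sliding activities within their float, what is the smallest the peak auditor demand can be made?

Early-start (Activity 1@1, Activity 2@1, Activity 3@1, Activity 4@1, Activity 5@1, Activity 6@1, Activity 7@1) gives peak 22: d1:22  d2:20  d3:4  d4:0  d5:0  d6:0.
Shift Activity 2→4, Activity 4→3, Activity 5→5, Activity 6→4, Activity 7→5.
Schedule Activity 1@1, Activity 2@4, Activity 3@1, Activity 4@3, Activity 5@5, Activity 6@4, Activity 7@5: d1:8  d2:8  d3:8  d4:8  d5:8  d6:6 — peak 8.
Total auditor-days = 46 over 6 days ⇒ peak ≥ ⌈46/6⌉ = 8, so 8 is optimal.

8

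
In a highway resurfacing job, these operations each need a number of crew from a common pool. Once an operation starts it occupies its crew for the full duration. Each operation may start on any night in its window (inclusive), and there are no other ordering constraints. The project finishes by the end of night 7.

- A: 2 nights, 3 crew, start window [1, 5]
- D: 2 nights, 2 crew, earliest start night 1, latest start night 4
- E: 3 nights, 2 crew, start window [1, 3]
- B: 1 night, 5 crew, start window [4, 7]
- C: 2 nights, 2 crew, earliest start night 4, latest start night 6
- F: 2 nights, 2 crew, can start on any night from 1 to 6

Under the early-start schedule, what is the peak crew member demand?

Early-start schedule: A@1, D@1, E@1, B@4, C@4, F@1.
Load per night: night 1: 9, night 2: 9, night 3: 2, night 4: 7, night 5: 2, night 6: 0, night 7: 0.
Peak is 9.

9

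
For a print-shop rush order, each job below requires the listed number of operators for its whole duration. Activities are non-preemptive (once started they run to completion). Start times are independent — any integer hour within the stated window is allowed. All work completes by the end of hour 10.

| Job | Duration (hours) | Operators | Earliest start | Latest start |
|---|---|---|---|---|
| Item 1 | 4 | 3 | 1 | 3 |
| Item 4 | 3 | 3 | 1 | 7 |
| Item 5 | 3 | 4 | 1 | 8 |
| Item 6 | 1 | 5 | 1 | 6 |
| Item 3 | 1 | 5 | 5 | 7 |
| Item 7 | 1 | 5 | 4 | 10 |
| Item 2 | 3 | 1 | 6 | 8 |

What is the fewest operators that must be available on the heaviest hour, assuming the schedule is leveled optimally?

6

Early-start (Item 1@1, Item 4@1, Item 5@1, Item 6@1, Item 3@5, Item 7@4, Item 2@6) gives peak 15: h1:15  h2:10  h3:10  h4:8  h5:5  h6:1  h7:1  h8:1  h9:0  h10:0.
Shift Item 5→7, Item 6→5, Item 3→6, Item 7→10.
Schedule Item 1@1, Item 4@1, Item 5@7, Item 6@5, Item 3@6, Item 7@10, Item 2@6: h1:6  h2:6  h3:6  h4:3  h5:5  h6:6  h7:5  h8:5  h9:4  h10:5 — peak 6.
Total operator-hours = 51 over 10 hours ⇒ peak ≥ ⌈51/10⌉ = 6, so 6 is optimal.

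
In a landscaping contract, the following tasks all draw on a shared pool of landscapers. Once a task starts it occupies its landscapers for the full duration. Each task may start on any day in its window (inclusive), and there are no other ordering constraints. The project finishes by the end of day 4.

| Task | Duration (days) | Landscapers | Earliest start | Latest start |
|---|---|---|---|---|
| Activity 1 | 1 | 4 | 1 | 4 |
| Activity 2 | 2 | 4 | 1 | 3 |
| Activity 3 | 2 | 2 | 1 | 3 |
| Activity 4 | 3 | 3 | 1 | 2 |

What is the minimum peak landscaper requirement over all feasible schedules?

Early-start (Activity 1@1, Activity 2@1, Activity 3@1, Activity 4@1) gives peak 13: d1:13  d2:9  d3:3  d4:0.
Shift Activity 2→3, Activity 4→2.
Schedule Activity 1@1, Activity 2@3, Activity 3@1, Activity 4@2: d1:6  d2:5  d3:7  d4:7 — peak 7.
Total landscaper-days = 25 over 4 days ⇒ peak ≥ ⌈25/4⌉ = 7, so 7 is optimal.

7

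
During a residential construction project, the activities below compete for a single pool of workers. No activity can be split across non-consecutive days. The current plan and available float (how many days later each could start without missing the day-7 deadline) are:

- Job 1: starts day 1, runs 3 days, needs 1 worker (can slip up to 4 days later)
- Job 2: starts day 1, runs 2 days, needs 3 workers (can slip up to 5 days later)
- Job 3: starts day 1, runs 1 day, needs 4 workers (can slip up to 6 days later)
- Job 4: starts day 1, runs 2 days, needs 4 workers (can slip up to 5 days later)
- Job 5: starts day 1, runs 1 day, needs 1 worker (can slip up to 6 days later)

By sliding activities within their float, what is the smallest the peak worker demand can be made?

4

Early-start (Job 1@1, Job 2@1, Job 3@1, Job 4@1, Job 5@1) gives peak 13: d1:13  d2:8  d3:1  d4:0  d5:0  d6:0  d7:0.
Shift Job 3→4, Job 4→5, Job 5→3.
Schedule Job 1@1, Job 2@1, Job 3@4, Job 4@5, Job 5@3: d1:4  d2:4  d3:2  d4:4  d5:4  d6:4  d7:0 — peak 4.
Total worker-days = 22 over 7 days ⇒ peak ≥ ⌈22/7⌉ = 4, so 4 is optimal.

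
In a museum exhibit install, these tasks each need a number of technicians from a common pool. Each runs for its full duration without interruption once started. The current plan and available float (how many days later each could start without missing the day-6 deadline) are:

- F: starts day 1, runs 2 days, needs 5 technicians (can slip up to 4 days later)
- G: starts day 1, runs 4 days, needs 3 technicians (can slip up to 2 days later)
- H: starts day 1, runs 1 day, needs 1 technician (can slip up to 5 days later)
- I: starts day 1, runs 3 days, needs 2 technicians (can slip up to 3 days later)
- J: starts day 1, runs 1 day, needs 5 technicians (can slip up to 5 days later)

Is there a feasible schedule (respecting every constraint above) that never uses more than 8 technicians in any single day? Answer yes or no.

yes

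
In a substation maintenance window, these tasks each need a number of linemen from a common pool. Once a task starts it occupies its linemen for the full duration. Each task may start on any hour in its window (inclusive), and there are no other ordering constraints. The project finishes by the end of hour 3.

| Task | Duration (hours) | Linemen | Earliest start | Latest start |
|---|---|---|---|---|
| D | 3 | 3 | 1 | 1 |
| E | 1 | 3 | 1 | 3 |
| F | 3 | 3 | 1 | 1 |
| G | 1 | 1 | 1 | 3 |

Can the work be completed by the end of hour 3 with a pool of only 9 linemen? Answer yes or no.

Schedule D@1, E@1, F@1, G@2: h1:9  h2:7  h3:6 — peak 9 ≤ 9.

yes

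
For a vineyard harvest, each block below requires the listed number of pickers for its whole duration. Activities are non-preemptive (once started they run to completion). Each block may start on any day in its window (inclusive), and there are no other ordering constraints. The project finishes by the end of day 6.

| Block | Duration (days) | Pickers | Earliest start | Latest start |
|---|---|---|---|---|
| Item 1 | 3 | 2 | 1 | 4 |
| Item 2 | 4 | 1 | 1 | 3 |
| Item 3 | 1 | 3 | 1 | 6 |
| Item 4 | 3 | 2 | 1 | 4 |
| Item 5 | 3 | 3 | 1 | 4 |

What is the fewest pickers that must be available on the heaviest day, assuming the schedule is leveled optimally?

Early-start (Item 1@1, Item 2@1, Item 3@1, Item 4@1, Item 5@1) gives peak 11: d1:11  d2:8  d3:8  d4:1  d5:0  d6:0.
Shift Item 4→2, Item 5→4.
Schedule Item 1@1, Item 2@1, Item 3@1, Item 4@2, Item 5@4: d1:6  d2:5  d3:5  d4:6  d5:3  d6:3 — peak 6.

6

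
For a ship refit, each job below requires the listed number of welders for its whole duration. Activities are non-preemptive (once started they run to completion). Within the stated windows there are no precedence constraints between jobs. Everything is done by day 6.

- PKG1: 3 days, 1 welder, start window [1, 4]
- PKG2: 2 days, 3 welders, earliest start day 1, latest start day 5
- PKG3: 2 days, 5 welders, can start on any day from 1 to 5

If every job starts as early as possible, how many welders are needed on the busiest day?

9

Early-start schedule: PKG1@1, PKG2@1, PKG3@1.
Load per day: day 1: 9, day 2: 9, day 3: 1, day 4: 0, day 5: 0, day 6: 0.
Peak is 9.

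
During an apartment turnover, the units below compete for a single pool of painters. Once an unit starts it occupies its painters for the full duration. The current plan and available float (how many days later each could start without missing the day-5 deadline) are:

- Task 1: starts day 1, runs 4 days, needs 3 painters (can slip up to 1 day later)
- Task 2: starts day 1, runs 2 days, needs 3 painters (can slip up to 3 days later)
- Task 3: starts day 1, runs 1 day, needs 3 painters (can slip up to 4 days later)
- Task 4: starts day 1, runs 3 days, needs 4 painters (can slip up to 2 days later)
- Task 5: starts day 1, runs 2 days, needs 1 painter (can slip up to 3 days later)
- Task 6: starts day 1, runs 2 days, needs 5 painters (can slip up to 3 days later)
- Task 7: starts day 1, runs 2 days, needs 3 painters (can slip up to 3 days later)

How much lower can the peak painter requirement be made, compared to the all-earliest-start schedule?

Early-start peak: d1:22  d2:19  d3:7  d4:3  d5:0 ⇒ 22.
Leveled (Task 1@1, Task 2@1, Task 3@3, Task 4@1, Task 5@1, Task 6@4, Task 7@4): d1:11  d2:11  d3:10  d4:11  d5:8 ⇒ 11.
Reduction 22 − 11 = 11.

11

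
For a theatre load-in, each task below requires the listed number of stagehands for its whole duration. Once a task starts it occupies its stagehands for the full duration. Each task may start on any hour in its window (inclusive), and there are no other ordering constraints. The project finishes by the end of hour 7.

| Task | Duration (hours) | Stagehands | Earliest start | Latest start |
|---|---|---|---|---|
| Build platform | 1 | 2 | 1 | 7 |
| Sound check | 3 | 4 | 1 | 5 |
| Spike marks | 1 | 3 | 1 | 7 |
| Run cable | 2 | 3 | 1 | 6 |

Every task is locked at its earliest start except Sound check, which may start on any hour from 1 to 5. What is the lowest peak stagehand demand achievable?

8

Sound check@1: h1:12  h2:7  h3:4  h4:0  h5:0  h6:0  h7:0 → peak 12
Sound check@2: h1:8  h2:7  h3:4  h4:4  h5:0  h6:0  h7:0 → peak 8
Sound check@3: h1:8  h2:3  h3:4  h4:4  h5:4  h6:0  h7:0 → peak 8
Sound check@4: h1:8  h2:3  h3:0  h4:4  h5:4  h6:4  h7:0 → peak 8
Sound check@5: h1:8  h2:3  h3:0  h4:0  h5:4  h6:4  h7:4 → peak 8
Best is Sound check@2, peak 8.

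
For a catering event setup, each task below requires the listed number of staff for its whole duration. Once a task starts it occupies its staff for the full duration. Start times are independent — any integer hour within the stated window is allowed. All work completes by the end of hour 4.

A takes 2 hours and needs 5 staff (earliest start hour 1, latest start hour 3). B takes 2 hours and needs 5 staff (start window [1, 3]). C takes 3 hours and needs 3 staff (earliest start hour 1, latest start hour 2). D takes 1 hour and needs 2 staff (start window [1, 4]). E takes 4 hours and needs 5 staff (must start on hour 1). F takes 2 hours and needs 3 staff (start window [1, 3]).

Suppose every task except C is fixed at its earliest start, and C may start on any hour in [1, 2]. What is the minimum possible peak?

21

C@1: h1:23  h2:21  h3:8  h4:5 → peak 23
C@2: h1:20  h2:21  h3:8  h4:8 → peak 21
Best is C@2, peak 21.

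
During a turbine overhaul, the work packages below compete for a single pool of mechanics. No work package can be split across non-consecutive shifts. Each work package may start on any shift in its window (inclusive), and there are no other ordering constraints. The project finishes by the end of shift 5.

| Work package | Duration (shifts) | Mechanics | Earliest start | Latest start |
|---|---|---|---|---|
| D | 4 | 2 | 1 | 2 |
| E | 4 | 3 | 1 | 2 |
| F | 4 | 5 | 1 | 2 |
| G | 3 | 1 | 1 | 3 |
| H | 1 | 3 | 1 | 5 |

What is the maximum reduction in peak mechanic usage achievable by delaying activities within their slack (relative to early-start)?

3

Early-start peak: s1:14  s2:11  s3:11  s4:10  s5:0 ⇒ 14.
Leveled (D@1, E@1, F@1, G@1, H@5): s1:11  s2:11  s3:11  s4:10  s5:3 ⇒ 11.
Reduction 14 − 11 = 3.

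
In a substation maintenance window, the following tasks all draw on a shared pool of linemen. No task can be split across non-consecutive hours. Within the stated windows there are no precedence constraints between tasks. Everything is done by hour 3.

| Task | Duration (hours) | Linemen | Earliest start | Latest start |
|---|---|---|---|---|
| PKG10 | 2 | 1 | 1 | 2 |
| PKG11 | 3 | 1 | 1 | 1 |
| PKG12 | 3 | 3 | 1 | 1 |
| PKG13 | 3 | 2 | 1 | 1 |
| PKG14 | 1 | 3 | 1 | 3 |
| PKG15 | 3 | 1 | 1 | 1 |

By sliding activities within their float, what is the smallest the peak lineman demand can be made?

10

Early-start (PKG10@1, PKG11@1, PKG12@1, PKG13@1, PKG14@1, PKG15@1) gives peak 11: h1:11  h2:8  h3:7.
Shift PKG14→3.
Schedule PKG10@1, PKG11@1, PKG12@1, PKG13@1, PKG14@3, PKG15@1: h1:8  h2:8  h3:10 — peak 10.
No arrangement of the 6 feasible schedules does better.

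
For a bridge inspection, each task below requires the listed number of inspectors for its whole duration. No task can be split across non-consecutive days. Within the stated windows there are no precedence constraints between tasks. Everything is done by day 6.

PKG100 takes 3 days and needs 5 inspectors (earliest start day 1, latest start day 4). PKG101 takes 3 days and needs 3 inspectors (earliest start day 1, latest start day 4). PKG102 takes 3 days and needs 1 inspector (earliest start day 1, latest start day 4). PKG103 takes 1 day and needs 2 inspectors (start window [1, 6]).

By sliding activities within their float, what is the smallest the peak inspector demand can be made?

Early-start (PKG100@1, PKG101@1, PKG102@1, PKG103@1) gives peak 11: d1:11  d2:9  d3:9  d4:0  d5:0  d6:0.
Shift PKG101→4, PKG103→4.
Schedule PKG100@1, PKG101@4, PKG102@1, PKG103@4: d1:6  d2:6  d3:6  d4:5  d5:3  d6:3 — peak 6.

6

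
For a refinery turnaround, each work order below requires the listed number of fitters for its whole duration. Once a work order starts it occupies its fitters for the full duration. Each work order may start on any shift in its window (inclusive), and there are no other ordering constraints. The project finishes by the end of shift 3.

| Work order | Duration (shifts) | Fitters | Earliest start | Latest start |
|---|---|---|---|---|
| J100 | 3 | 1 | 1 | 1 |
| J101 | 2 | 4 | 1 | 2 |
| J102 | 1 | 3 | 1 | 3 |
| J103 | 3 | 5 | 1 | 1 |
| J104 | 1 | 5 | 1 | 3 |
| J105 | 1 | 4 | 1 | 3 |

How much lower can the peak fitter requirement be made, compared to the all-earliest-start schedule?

Early-start peak: s1:22  s2:10  s3:6 ⇒ 22.
Leveled (J100@1, J101@1, J102@1, J103@1, J104@3, J105@2): s1:13  s2:14  s3:11 ⇒ 14.
Reduction 22 − 14 = 8.

8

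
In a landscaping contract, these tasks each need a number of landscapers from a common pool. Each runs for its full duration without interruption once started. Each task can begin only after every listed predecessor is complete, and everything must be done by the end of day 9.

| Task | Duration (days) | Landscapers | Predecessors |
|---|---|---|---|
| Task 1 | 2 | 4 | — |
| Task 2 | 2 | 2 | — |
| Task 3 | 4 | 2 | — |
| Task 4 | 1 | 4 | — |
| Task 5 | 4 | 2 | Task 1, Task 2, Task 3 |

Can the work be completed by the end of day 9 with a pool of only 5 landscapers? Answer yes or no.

no

The minimum achievable peak is 6; 5 < 6, so no feasible schedule stays within the cap.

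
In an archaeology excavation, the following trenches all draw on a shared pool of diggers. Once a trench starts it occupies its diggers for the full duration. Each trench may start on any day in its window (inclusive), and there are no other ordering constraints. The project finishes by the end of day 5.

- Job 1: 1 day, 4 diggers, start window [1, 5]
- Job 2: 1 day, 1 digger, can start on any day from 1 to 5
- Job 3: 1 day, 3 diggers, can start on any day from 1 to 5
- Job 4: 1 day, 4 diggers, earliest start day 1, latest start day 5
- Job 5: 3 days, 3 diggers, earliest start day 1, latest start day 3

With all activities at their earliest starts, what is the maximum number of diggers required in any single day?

Early-start schedule: Job 1@1, Job 2@1, Job 3@1, Job 4@1, Job 5@1.
Load per day: day 1: 15, day 2: 3, day 3: 3, day 4: 0, day 5: 0.
Peak is 15.

15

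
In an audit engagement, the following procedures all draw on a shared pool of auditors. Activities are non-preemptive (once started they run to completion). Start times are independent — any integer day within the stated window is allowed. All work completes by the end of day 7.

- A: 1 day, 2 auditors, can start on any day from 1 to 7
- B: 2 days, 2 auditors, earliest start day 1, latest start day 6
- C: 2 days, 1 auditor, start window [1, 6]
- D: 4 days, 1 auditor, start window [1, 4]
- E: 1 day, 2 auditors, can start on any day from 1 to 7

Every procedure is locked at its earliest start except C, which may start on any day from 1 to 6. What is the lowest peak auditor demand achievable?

7

C@1: d1:8  d2:4  d3:1  d4:1  d5:0  d6:0  d7:0 → peak 8
C@2: d1:7  d2:4  d3:2  d4:1  d5:0  d6:0  d7:0 → peak 7
C@3: d1:7  d2:3  d3:2  d4:2  d5:0  d6:0  d7:0 → peak 7
C@4: d1:7  d2:3  d3:1  d4:2  d5:1  d6:0  d7:0 → peak 7
C@5: d1:7  d2:3  d3:1  d4:1  d5:1  d6:1  d7:0 → peak 7
C@6: d1:7  d2:3  d3:1  d4:1  d5:0  d6:1  d7:1 → peak 7
Best is C@2, peak 7.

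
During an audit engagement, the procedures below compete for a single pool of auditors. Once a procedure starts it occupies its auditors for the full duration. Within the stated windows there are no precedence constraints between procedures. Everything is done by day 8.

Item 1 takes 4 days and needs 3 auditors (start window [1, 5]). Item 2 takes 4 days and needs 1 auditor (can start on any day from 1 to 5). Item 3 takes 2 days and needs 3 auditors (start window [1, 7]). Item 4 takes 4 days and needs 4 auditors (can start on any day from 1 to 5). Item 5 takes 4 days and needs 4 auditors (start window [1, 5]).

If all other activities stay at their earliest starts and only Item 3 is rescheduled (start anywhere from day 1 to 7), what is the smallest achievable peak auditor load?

12

Item 3@1: d1:15  d2:15  d3:12  d4:12  d5:0  d6:0  d7:0  d8:0 → peak 15
Item 3@2: d1:12  d2:15  d3:15  d4:12  d5:0  d6:0  d7:0  d8:0 → peak 15
Item 3@3: d1:12  d2:12  d3:15  d4:15  d5:0  d6:0  d7:0  d8:0 → peak 15
Item 3@4: d1:12  d2:12  d3:12  d4:15  d5:3  d6:0  d7:0  d8:0 → peak 15
Item 3@5: d1:12  d2:12  d3:12  d4:12  d5:3  d6:3  d7:0  d8:0 → peak 12
Item 3@6: d1:12  d2:12  d3:12  d4:12  d5:0  d6:3  d7:3  d8:0 → peak 12
Item 3@7: d1:12  d2:12  d3:12  d4:12  d5:0  d6:0  d7:3  d8:3 → peak 12
Best is Item 3@5, peak 12.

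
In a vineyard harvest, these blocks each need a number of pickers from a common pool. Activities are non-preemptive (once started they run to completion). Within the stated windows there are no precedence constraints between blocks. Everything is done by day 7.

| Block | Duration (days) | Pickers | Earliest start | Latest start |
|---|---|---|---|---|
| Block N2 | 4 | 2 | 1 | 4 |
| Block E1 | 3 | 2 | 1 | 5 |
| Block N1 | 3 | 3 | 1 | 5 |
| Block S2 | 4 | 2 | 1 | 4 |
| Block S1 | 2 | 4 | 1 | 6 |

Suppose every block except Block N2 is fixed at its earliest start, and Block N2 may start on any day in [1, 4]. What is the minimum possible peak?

11

Block N2@1: d1:13  d2:13  d3:9  d4:4  d5:0  d6:0  d7:0 → peak 13
Block N2@2: d1:11  d2:13  d3:9  d4:4  d5:2  d6:0  d7:0 → peak 13
Block N2@3: d1:11  d2:11  d3:9  d4:4  d5:2  d6:2  d7:0 → peak 11
Block N2@4: d1:11  d2:11  d3:7  d4:4  d5:2  d6:2  d7:2 → peak 11
Best is Block N2@3, peak 11.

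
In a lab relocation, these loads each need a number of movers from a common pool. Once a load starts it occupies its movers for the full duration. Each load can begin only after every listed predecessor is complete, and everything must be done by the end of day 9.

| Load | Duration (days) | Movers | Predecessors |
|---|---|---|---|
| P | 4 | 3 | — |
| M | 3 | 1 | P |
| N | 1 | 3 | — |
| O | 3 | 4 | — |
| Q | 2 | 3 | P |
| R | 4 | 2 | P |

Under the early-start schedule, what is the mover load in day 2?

7

At early start, day 2 has: P, O.
Demand: 3 + 4 = 7.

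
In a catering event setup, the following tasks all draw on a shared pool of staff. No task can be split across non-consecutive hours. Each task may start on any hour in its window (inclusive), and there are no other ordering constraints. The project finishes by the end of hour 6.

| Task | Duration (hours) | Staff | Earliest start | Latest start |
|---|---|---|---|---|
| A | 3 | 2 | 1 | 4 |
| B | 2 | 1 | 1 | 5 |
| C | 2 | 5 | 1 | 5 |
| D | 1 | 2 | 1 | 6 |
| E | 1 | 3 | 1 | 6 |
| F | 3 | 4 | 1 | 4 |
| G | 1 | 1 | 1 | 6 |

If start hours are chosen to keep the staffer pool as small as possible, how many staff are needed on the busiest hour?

Early-start (A@1, B@1, C@1, D@1, E@1, F@1, G@1) gives peak 18: h1:18  h2:12  h3:6  h4:0  h5:0  h6:0.
Shift B→4, C→4, D→6, E→6, G→6.
Schedule A@1, B@4, C@4, D@6, E@6, F@1, G@6: h1:6  h2:6  h3:6  h4:6  h5:6  h6:6 — peak 6.
Total staffer-hours = 36 over 6 hours ⇒ peak ≥ ⌈36/6⌉ = 6, so 6 is optimal.

6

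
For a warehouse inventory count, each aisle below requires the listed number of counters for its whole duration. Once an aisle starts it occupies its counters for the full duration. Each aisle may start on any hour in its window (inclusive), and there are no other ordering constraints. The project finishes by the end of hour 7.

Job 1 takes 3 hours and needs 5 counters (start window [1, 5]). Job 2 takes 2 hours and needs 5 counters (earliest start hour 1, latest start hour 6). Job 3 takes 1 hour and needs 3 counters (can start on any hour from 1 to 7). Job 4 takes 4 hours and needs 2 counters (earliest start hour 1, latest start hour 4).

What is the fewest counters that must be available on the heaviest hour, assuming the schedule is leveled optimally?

7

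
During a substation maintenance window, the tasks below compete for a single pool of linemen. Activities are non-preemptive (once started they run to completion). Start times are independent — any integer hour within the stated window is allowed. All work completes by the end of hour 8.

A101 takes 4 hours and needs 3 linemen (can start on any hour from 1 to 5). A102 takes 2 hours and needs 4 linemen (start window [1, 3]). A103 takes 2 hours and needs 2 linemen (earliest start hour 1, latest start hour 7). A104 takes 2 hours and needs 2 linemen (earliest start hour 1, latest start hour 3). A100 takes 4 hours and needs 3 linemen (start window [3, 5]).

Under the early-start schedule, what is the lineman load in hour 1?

11

At early start, hour 1 has: A101, A102, A103, A104.
Demand: 3 + 4 + 2 + 2 = 11.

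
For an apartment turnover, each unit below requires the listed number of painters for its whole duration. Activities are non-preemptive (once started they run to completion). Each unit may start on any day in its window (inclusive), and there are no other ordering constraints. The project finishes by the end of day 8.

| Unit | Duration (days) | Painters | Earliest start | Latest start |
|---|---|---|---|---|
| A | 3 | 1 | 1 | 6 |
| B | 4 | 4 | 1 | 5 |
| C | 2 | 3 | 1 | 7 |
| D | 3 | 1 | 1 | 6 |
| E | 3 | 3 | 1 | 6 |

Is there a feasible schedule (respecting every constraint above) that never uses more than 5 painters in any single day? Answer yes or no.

The minimum achievable peak is 6; 5 < 6, so no feasible schedule stays within the cap.

no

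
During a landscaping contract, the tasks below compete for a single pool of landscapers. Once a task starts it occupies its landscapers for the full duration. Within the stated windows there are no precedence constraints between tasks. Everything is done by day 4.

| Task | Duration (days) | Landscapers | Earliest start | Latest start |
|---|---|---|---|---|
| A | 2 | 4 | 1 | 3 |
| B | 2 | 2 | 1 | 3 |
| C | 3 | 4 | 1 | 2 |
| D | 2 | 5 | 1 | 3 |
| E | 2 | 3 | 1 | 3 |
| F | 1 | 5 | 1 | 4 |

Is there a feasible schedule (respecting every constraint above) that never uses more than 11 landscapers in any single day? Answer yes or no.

no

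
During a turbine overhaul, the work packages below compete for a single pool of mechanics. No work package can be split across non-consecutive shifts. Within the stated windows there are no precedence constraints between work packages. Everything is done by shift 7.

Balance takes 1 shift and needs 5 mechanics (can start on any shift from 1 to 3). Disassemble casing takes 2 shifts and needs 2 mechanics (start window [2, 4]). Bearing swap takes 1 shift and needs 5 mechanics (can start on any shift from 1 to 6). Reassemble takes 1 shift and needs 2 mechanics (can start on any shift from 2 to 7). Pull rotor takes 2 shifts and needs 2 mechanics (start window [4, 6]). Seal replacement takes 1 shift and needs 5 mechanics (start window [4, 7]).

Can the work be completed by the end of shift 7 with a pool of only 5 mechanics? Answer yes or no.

Schedule Balance@1, Disassemble casing@2, Bearing swap@4, Reassemble@2, Pull rotor@5, Seal replacement@7: s1:5  s2:4  s3:2  s4:5  s5:2  s6:2  s7:5 — peak 5 ≤ 5.

yes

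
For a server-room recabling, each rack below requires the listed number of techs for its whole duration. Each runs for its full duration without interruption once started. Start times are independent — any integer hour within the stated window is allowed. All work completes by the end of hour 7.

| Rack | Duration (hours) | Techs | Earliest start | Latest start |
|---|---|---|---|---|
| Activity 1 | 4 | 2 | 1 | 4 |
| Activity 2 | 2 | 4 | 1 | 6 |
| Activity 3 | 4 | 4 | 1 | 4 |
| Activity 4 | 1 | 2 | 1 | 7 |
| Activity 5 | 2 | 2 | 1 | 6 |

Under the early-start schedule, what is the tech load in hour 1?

At early start, hour 1 has: Activity 1, Activity 2, Activity 3, Activity 4, Activity 5.
Demand: 2 + 4 + 4 + 2 + 2 = 14.

14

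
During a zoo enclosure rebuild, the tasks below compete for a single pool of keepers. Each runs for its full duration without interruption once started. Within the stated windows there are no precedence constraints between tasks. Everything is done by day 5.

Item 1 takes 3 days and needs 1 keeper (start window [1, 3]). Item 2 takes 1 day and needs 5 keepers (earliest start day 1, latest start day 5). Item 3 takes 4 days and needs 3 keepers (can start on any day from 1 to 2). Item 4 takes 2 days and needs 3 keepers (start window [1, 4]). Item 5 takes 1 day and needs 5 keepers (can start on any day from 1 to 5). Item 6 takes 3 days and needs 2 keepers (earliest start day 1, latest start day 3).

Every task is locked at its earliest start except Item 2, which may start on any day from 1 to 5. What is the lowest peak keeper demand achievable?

14

Item 2@1: d1:19  d2:9  d3:6  d4:3  d5:0 → peak 19
Item 2@2: d1:14  d2:14  d3:6  d4:3  d5:0 → peak 14
Item 2@3: d1:14  d2:9  d3:11  d4:3  d5:0 → peak 14
Item 2@4: d1:14  d2:9  d3:6  d4:8  d5:0 → peak 14
Item 2@5: d1:14  d2:9  d3:6  d4:3  d5:5 → peak 14
Best is Item 2@2, peak 14.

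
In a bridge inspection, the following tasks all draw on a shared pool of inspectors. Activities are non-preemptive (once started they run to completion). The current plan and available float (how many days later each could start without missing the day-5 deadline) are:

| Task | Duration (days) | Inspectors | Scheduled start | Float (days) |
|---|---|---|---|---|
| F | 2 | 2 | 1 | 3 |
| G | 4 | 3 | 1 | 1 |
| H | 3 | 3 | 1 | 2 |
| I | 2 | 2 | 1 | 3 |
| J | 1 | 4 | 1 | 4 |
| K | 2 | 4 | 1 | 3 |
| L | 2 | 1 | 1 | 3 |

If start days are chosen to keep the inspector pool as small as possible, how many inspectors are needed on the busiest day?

9

Early-start (F@1, G@1, H@1, I@1, J@1, K@1, L@1) gives peak 19: d1:19  d2:15  d3:6  d4:3  d5:0.
Shift I→3, J→5, K→4.
Schedule F@1, G@1, H@1, I@3, J@5, K@4, L@1: d1:9  d2:9  d3:8  d4:9  d5:8 — peak 9.
Total inspector-days = 43 over 5 days ⇒ peak ≥ ⌈43/5⌉ = 9, so 9 is optimal.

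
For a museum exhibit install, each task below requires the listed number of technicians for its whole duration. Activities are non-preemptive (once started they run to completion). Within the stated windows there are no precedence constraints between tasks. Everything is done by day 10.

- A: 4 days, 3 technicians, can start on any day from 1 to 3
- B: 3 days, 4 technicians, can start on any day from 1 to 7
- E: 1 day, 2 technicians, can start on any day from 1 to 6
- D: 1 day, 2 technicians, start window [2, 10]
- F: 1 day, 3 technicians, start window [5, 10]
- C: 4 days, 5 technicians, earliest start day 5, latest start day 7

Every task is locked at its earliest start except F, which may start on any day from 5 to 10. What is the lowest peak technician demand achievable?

F@5: d1:9  d2:9  d3:7  d4:3  d5:8  d6:5  d7:5  d8:5  d9:0  d10:0 → peak 9
F@6: d1:9  d2:9  d3:7  d4:3  d5:5  d6:8  d7:5  d8:5  d9:0  d10:0 → peak 9
F@7: d1:9  d2:9  d3:7  d4:3  d5:5  d6:5  d7:8  d8:5  d9:0  d10:0 → peak 9
F@8: d1:9  d2:9  d3:7  d4:3  d5:5  d6:5  d7:5  d8:8  d9:0  d10:0 → peak 9
F@9: d1:9  d2:9  d3:7  d4:3  d5:5  d6:5  d7:5  d8:5  d9:3  d10:0 → peak 9
F@10: d1:9  d2:9  d3:7  d4:3  d5:5  d6:5  d7:5  d8:5  d9:0  d10:3 → peak 9
Best is F@5, peak 9.

9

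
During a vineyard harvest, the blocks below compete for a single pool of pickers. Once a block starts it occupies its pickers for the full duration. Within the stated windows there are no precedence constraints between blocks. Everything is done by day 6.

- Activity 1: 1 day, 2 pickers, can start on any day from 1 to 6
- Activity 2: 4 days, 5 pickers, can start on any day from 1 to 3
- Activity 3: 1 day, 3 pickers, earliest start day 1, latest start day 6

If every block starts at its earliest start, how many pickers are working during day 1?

10

At early start, day 1 has: Activity 1, Activity 2, Activity 3.
Demand: 2 + 5 + 3 = 10.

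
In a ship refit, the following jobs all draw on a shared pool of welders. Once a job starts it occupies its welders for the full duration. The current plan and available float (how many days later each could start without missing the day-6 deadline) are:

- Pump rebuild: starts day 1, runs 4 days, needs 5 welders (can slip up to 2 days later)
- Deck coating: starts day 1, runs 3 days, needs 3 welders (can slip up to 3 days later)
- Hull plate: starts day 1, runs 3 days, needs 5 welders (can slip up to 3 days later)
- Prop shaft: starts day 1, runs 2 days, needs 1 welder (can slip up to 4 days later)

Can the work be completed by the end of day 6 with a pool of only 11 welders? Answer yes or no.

yes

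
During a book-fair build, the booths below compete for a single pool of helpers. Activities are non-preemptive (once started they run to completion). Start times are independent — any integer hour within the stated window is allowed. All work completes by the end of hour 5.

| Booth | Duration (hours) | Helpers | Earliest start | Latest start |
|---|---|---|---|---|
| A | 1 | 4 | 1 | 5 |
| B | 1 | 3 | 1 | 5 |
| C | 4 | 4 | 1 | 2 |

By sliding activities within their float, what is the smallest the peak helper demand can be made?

7

Early-start (A@1, B@1, C@1) gives peak 11: h1:11  h2:4  h3:4  h4:4  h5:0.
Shift C→2.
Schedule A@1, B@1, C@2: h1:7  h2:4  h3:4  h4:4  h5:4 — peak 7.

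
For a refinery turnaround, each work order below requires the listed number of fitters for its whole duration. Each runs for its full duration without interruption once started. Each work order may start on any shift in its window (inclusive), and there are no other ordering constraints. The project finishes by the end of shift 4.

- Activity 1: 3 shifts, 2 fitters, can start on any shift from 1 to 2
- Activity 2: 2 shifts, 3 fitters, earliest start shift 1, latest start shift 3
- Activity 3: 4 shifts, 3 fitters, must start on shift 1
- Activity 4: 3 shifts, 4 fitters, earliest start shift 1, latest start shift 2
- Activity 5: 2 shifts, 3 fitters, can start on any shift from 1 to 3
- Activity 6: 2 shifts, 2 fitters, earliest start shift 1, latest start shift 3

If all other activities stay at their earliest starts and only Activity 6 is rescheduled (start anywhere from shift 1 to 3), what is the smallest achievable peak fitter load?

Activity 6@1: s1:17  s2:17  s3:9  s4:3 → peak 17
Activity 6@2: s1:15  s2:17  s3:11  s4:3 → peak 17
Activity 6@3: s1:15  s2:15  s3:11  s4:5 → peak 15
Best is Activity 6@3, peak 15.

15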